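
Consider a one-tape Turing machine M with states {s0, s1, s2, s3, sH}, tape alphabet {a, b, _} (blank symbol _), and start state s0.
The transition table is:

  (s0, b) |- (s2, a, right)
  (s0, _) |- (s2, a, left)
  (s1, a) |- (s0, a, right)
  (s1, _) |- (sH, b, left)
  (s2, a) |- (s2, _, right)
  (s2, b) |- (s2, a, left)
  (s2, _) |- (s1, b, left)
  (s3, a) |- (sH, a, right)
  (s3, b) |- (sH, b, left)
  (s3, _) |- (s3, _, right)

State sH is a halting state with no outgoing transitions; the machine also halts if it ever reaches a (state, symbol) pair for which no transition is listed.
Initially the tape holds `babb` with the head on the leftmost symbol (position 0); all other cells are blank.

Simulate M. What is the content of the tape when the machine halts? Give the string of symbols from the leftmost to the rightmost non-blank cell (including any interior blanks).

s0 | [b]abb_   read b → write a, move right, go to s2
s2 | a[a]bb_   read a → write _, move right, go to s2
s2 | a_[b]b_   read b → write a, move left, go to s2
s2 | a[_]ab_   read _ → write b, move left, go to s1
s1 | [a]bab_   read a → write a, move right, go to s0
s0 | a[b]ab_   read b → write a, move right, go to s2
s2 | aa[a]b_   read a → write _, move right, go to s2
s2 | aa_[b]_   read b → write a, move left, go to s2
s2 | aa[_]a_   read _ → write b, move left, go to s1
s1 | a[a]ba_   read a → write a, move right, go to s0
s0 | aa[b]a_   read b → write a, move right, go to s2
s2 | aaa[a]_   read a → write _, move right, go to s2
s2 | aaa_[_]   read _ → write b, move left, go to s1
s1 | aaa[_]b   read _ → write b, move left, go to sH
sH | aa[a]bb
The non-blank tape span at halt is aaabb.

aaabb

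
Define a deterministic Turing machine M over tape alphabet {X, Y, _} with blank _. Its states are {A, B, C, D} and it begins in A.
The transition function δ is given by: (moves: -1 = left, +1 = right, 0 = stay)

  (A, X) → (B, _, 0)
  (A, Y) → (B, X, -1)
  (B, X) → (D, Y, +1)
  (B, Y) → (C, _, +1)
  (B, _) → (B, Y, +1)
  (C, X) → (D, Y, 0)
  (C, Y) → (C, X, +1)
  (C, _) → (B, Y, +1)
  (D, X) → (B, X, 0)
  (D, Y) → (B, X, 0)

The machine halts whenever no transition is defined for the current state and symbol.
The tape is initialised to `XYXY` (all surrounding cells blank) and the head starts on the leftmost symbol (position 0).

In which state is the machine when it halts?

D

state=A head=0 tape=[X]YXY_   (A,X)→(B,_,0)
state=B head=0 tape=[_]YXY_   (B,_)→(B,Y,+1)
state=B head=1 tape=Y[Y]XY_   (B,Y)→(C,_,+1)
state=C head=2 tape=Y_[X]Y_   (C,X)→(D,Y,0)
state=D head=2 tape=Y_[Y]Y_   (D,Y)→(B,X,0)
state=B head=2 tape=Y_[X]Y_   (B,X)→(D,Y,+1)
state=D head=3 tape=Y_Y[Y]_   (D,Y)→(B,X,0)
state=B head=3 tape=Y_Y[X]_   (B,X)→(D,Y,+1)
state=D head=4 tape=Y_YY[_]
No transition is defined for (D, _); M halts in state D.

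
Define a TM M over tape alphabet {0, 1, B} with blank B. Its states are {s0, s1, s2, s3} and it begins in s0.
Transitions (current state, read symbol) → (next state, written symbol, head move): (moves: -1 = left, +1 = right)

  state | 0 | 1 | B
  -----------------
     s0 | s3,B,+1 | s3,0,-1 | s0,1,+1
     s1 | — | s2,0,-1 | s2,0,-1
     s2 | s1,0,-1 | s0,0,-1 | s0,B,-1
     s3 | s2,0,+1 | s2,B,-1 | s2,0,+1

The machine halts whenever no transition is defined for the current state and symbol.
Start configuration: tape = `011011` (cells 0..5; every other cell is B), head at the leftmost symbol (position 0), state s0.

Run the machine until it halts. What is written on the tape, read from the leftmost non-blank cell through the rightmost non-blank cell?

000B0011

state=s0 head=0 tape=BB[0]11011   (s0,0)→(s3,B,+1)
state=s3 head=1 tape=BBB[1]1011   (s3,1)→(s2,B,-1)
state=s2 head=0 tape=BB[B]B1011   (s2,B)→(s0,B,-1)
state=s0 head=-1 tape=B[B]BB1011   (s0,B)→(s0,1,+1)
state=s0 head=0 tape=B1[B]B1011   (s0,B)→(s0,1,+1)
state=s0 head=1 tape=B11[B]1011   (s0,B)→(s0,1,+1)
state=s0 head=2 tape=B111[1]011   (s0,1)→(s3,0,-1)
state=s3 head=1 tape=B11[1]0011   (s3,1)→(s2,B,-1)
state=s2 head=0 tape=B1[1]B0011   (s2,1)→(s0,0,-1)
state=s0 head=-1 tape=B[1]0B0011   (s0,1)→(s3,0,-1)
state=s3 head=-2 tape=[B]00B0011   (s3,B)→(s2,0,+1)
state=s2 head=-1 tape=0[0]0B0011   (s2,0)→(s1,0,-1)
state=s1 head=-2 tape=[0]00B0011
The non-blank tape span at halt is 000B0011.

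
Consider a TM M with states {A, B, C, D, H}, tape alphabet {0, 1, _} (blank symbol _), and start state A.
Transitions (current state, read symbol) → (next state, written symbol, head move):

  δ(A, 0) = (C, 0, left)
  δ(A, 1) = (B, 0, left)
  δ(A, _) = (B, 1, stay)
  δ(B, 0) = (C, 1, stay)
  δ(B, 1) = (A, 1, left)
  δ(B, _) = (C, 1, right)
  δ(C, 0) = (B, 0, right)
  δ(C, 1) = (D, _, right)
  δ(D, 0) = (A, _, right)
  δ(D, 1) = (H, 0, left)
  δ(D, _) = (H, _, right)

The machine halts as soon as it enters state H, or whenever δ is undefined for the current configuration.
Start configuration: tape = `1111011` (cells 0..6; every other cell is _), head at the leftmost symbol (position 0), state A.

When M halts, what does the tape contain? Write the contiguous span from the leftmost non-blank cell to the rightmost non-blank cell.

10_01

state=A head=0 tape=_[1]111011   (A,1)→(B,0,left)
state=B head=-1 tape=[_]0111011   (B,_)→(C,1,right)
state=C head=0 tape=1[0]111011   (C,0)→(B,0,right)
state=B head=1 tape=10[1]11011   (B,1)→(A,1,left)
state=A head=0 tape=1[0]111011   (A,0)→(C,0,left)
state=C head=-1 tape=[1]0111011   (C,1)→(D,_,right)
state=D head=0 tape=_[0]111011   (D,0)→(A,_,right)
state=A head=1 tape=__[1]11011   (A,1)→(B,0,left)
state=B head=0 tape=_[_]011011   (B,_)→(C,1,right)
state=C head=1 tape=_1[0]11011   (C,0)→(B,0,right)
state=B head=2 tape=_10[1]1011   (B,1)→(A,1,left)
state=A head=1 tape=_1[0]11011   (A,0)→(C,0,left)
state=C head=0 tape=_[1]011011   (C,1)→(D,_,right)
state=D head=1 tape=__[0]11011   (D,0)→(A,_,right)
state=A head=2 tape=___[1]1011   (A,1)→(B,0,left)
state=B head=1 tape=__[_]01011   (B,_)→(C,1,right)
state=C head=2 tape=__1[0]1011   (C,0)→(B,0,right)
state=B head=3 tape=__10[1]011   (B,1)→(A,1,left)
state=A head=2 tape=__1[0]1011   (A,0)→(C,0,left)
state=C head=1 tape=__[1]01011   (C,1)→(D,_,right)
state=D head=2 tape=___[0]1011   (D,0)→(A,_,right)
state=A head=3 tape=____[1]011   (A,1)→(B,0,left)
state=B head=2 tape=___[_]0011   (B,_)→(C,1,right)
state=C head=3 tape=___1[0]011   (C,0)→(B,0,right)
state=B head=4 tape=___10[0]11   (B,0)→(C,1,stay)
state=C head=4 tape=___10[1]11   (C,1)→(D,_,right)
state=D head=5 tape=___10_[1]1   (D,1)→(H,0,left)
state=H head=4 tape=___10[_]01
The non-blank tape span at halt is 10_01.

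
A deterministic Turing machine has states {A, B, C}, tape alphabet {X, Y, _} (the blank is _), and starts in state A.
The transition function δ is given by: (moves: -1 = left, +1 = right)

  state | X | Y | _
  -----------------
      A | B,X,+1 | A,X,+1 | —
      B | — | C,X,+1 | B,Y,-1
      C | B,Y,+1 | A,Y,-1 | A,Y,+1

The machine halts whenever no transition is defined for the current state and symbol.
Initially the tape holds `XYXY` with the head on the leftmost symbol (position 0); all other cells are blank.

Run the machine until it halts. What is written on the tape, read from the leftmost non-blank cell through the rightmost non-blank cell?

XXYXY

A | [X]YXY__   read X → write X, move +1, go to B
B | X[Y]XY__   read Y → write X, move +1, go to C
C | XX[X]Y__   read X → write Y, move +1, go to B
B | XXY[Y]__   read Y → write X, move +1, go to C
C | XXYX[_]_   read _ → write Y, move +1, go to A
A | XXYXY[_]
The non-blank tape span at halt is XXYXY.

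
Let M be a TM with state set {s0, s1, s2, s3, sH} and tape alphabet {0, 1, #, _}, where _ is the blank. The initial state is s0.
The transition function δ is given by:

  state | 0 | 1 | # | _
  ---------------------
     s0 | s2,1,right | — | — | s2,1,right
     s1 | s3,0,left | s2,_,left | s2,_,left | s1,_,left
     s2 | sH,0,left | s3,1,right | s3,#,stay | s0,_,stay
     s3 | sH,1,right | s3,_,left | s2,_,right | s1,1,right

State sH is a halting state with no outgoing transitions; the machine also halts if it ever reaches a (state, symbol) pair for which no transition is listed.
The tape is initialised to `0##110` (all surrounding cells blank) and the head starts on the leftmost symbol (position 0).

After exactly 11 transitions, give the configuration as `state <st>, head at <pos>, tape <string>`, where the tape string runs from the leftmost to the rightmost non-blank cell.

state s2, head at 1, tape 1____0

state=s0 head=0 tape=[0]##110   (s0,0)→(s2,1,right)
state=s2 head=1 tape=1[#]#110   (s2,#)→(s3,#,stay)
state=s3 head=1 tape=1[#]#110   (s3,#)→(s2,_,right)
state=s2 head=2 tape=1_[#]110   (s2,#)→(s3,#,stay)
state=s3 head=2 tape=1_[#]110   (s3,#)→(s2,_,right)
state=s2 head=3 tape=1__[1]10   (s2,1)→(s3,1,right)
state=s3 head=4 tape=1__1[1]0   (s3,1)→(s3,_,left)
state=s3 head=3 tape=1__[1]_0   (s3,1)→(s3,_,left)
state=s3 head=2 tape=1_[_]__0   (s3,_)→(s1,1,right)
state=s1 head=3 tape=1_1[_]_0   (s1,_)→(s1,_,left)
state=s1 head=2 tape=1_[1]__0   (s1,1)→(s2,_,left)
state=s2 head=1 tape=1[_]___0
After 11 steps: state s2, head at 1, tape 1____0.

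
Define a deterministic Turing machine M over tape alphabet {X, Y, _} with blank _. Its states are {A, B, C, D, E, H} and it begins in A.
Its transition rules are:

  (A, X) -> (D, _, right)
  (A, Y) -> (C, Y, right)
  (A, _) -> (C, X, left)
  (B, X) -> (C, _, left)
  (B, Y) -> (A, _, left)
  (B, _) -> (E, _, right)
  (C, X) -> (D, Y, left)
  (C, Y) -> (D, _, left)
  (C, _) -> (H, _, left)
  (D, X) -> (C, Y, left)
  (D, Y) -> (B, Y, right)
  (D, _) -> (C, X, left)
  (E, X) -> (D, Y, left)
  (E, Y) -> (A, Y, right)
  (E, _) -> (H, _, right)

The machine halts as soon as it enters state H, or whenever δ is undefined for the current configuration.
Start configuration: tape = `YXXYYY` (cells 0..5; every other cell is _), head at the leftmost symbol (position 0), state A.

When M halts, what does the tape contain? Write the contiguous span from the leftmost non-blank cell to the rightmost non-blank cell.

state=A head=0 tape=[Y]XXYYY   (A,Y)→(C,Y,right)
state=C head=1 tape=Y[X]XYYY   (C,X)→(D,Y,left)
state=D head=0 tape=[Y]YXYYY   (D,Y)→(B,Y,right)
state=B head=1 tape=Y[Y]XYYY   (B,Y)→(A,_,left)
state=A head=0 tape=[Y]_XYYY   (A,Y)→(C,Y,right)
state=C head=1 tape=Y[_]XYYY   (C,_)→(H,_,left)
state=H head=0 tape=[Y]_XYYY
The non-blank tape span at halt is Y_XYYY.

Y_XYYY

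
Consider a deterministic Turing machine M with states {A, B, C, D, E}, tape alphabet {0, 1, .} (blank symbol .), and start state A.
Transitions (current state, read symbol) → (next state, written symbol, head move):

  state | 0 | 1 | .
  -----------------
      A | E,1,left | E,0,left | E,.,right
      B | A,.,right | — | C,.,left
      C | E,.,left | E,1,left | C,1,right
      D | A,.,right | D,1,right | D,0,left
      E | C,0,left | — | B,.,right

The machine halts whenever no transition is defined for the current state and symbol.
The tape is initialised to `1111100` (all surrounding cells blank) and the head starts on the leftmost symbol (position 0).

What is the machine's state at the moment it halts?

B

state=A head=0 tape=.[1]111100   (A,1)→(E,0,left)
state=E head=-1 tape=[.]0111100   (E,.)→(B,.,right)
state=B head=0 tape=.[0]111100   (B,0)→(A,.,right)
state=A head=1 tape=..[1]11100   (A,1)→(E,0,left)
state=E head=0 tape=.[.]011100   (E,.)→(B,.,right)
state=B head=1 tape=..[0]11100   (B,0)→(A,.,right)
state=A head=2 tape=...[1]1100   (A,1)→(E,0,left)
state=E head=1 tape=..[.]01100   (E,.)→(B,.,right)
state=B head=2 tape=...[0]1100   (B,0)→(A,.,right)
state=A head=3 tape=....[1]100   (A,1)→(E,0,left)
state=E head=2 tape=...[.]0100   (E,.)→(B,.,right)
state=B head=3 tape=....[0]100   (B,0)→(A,.,right)
state=A head=4 tape=.....[1]00   (A,1)→(E,0,left)
state=E head=3 tape=....[.]000   (E,.)→(B,.,right)
state=B head=4 tape=.....[0]00   (B,0)→(A,.,right)
state=A head=5 tape=......[0]0   (A,0)→(E,1,left)
state=E head=4 tape=.....[.]10   (E,.)→(B,.,right)
state=B head=5 tape=......[1]0
No transition is defined for (B, 1); M halts in state B.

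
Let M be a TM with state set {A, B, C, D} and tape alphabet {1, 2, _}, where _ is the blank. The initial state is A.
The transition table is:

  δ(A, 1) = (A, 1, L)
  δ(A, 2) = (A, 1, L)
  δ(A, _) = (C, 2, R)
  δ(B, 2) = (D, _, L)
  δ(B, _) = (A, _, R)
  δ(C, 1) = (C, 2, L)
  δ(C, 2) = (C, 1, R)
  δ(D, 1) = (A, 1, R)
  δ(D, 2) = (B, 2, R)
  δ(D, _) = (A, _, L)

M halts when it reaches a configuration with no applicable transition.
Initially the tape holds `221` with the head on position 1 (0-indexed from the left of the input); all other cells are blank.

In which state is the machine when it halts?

C

A | __2[2]1   read 2 → write 1, move L, go to A
A | __[2]11   read 2 → write 1, move L, go to A
A | _[_]111   read _ → write 2, move R, go to C
C | _2[1]11   read 1 → write 2, move L, go to C
C | _[2]211   read 2 → write 1, move R, go to C
C | _1[2]11   read 2 → write 1, move R, go to C
C | _11[1]1   read 1 → write 2, move L, go to C
C | _1[1]21   read 1 → write 2, move L, go to C
C | _[1]221   read 1 → write 2, move L, go to C
C | [_]2221
No transition is defined for (C, _); M halts in state C.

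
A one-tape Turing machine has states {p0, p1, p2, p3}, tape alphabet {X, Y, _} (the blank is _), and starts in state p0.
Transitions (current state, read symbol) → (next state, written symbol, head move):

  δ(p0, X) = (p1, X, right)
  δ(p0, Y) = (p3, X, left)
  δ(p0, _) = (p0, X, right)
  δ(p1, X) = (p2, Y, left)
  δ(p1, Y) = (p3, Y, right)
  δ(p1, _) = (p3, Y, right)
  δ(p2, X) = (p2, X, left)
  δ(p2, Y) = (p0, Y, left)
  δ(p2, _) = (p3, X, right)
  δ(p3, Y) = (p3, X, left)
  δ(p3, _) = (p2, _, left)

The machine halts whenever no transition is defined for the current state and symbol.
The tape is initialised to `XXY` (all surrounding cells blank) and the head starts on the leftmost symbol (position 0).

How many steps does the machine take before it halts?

4

state=p0 head=0 tape=_[X]XY   (p0,X)→(p1,X,right)
state=p1 head=1 tape=_X[X]Y   (p1,X)→(p2,Y,left)
state=p2 head=0 tape=_[X]YY   (p2,X)→(p2,X,left)
state=p2 head=-1 tape=[_]XYY   (p2,_)→(p3,X,right)
state=p3 head=0 tape=X[X]YY
M halts after 4 transitions.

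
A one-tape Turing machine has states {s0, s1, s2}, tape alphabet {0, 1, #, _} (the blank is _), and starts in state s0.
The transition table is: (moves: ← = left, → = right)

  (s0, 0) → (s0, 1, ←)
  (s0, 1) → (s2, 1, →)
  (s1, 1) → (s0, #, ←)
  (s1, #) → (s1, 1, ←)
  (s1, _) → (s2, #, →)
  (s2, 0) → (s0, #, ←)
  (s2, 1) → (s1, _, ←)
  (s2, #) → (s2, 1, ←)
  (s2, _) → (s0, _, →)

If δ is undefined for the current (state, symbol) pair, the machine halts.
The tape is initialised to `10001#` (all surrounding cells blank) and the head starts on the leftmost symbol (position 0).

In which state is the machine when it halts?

state=s0 head=0 tape=_[1]0001#   (s0,1)→(s2,1,→)
state=s2 head=1 tape=_1[0]001#   (s2,0)→(s0,#,←)
state=s0 head=0 tape=_[1]#001#   (s0,1)→(s2,1,→)
state=s2 head=1 tape=_1[#]001#   (s2,#)→(s2,1,←)
state=s2 head=0 tape=_[1]1001#   (s2,1)→(s1,_,←)
state=s1 head=-1 tape=[_]_1001#   (s1,_)→(s2,#,→)
state=s2 head=0 tape=#[_]1001#   (s2,_)→(s0,_,→)
state=s0 head=1 tape=#_[1]001#   (s0,1)→(s2,1,→)
state=s2 head=2 tape=#_1[0]01#   (s2,0)→(s0,#,←)
state=s0 head=1 tape=#_[1]#01#   (s0,1)→(s2,1,→)
state=s2 head=2 tape=#_1[#]01#   (s2,#)→(s2,1,←)
state=s2 head=1 tape=#_[1]101#   (s2,1)→(s1,_,←)
state=s1 head=0 tape=#[_]_101#   (s1,_)→(s2,#,→)
state=s2 head=1 tape=##[_]101#   (s2,_)→(s0,_,→)
state=s0 head=2 tape=##_[1]01#   (s0,1)→(s2,1,→)
state=s2 head=3 tape=##_1[0]1#   (s2,0)→(s0,#,←)
state=s0 head=2 tape=##_[1]#1#   (s0,1)→(s2,1,→)
state=s2 head=3 tape=##_1[#]1#   (s2,#)→(s2,1,←)
state=s2 head=2 tape=##_[1]11#   (s2,1)→(s1,_,←)
state=s1 head=1 tape=##[_]_11#   (s1,_)→(s2,#,→)
state=s2 head=2 tape=###[_]11#   (s2,_)→(s0,_,→)
state=s0 head=3 tape=###_[1]1#   (s0,1)→(s2,1,→)
state=s2 head=4 tape=###_1[1]#   (s2,1)→(s1,_,←)
state=s1 head=3 tape=###_[1]_#   (s1,1)→(s0,#,←)
state=s0 head=2 tape=###[_]#_#
No transition is defined for (s0, _); M halts in state s0.

s0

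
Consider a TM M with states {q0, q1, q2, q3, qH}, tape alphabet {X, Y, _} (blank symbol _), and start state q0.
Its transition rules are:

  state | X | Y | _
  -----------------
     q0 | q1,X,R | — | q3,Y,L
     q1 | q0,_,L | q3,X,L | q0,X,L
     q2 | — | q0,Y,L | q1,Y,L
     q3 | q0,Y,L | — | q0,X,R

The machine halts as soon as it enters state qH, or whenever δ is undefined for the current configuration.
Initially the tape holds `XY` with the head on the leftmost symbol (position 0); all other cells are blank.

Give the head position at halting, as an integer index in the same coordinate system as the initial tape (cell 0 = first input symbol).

state=q0 head=0 tape=__[X]Y   (q0,X)→(q1,X,R)
state=q1 head=1 tape=__X[Y]   (q1,Y)→(q3,X,L)
state=q3 head=0 tape=__[X]X   (q3,X)→(q0,Y,L)
state=q0 head=-1 tape=_[_]YX   (q0,_)→(q3,Y,L)
state=q3 head=-2 tape=[_]YYX   (q3,_)→(q0,X,R)
state=q0 head=-1 tape=X[Y]YX
At halt the head is at cell -1.

-1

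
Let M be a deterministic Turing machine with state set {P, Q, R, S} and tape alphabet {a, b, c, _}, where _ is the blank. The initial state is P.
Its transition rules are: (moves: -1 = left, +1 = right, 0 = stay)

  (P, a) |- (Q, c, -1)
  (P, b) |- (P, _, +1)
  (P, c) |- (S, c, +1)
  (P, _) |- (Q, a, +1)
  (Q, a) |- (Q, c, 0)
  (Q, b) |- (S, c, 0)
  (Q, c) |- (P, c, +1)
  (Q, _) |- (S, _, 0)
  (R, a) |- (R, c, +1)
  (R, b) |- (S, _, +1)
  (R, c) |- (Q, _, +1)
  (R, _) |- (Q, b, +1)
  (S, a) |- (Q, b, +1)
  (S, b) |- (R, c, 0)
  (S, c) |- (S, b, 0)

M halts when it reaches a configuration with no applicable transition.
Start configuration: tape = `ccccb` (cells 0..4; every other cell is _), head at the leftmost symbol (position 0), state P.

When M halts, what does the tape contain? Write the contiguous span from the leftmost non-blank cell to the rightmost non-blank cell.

P | [c]cccb_   read c → write c, move +1, go to S
S | c[c]ccb_   read c → write b, move 0, go to S
S | c[b]ccb_   read b → write c, move 0, go to R
R | c[c]ccb_   read c → write _, move +1, go to Q
Q | c_[c]cb_   read c → write c, move +1, go to P
P | c_c[c]b_   read c → write c, move +1, go to S
S | c_cc[b]_   read b → write c, move 0, go to R
R | c_cc[c]_   read c → write _, move +1, go to Q
Q | c_cc_[_]   read _ → write _, move 0, go to S
S | c_cc_[_]
The non-blank tape span at halt is c_cc.

c_cc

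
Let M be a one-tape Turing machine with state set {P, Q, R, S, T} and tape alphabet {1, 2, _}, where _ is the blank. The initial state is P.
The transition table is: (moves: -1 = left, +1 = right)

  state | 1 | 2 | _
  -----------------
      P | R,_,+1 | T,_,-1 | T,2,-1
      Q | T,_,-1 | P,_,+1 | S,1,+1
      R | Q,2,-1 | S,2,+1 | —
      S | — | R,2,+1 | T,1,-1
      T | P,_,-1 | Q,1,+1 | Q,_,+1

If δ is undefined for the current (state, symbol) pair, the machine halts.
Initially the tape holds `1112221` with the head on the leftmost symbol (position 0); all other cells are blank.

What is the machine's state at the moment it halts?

R

state=P head=0 tape=[1]112221__   (P,1)→(R,_,+1)
state=R head=1 tape=_[1]12221__   (R,1)→(Q,2,-1)
state=Q head=0 tape=[_]212221__   (Q,_)→(S,1,+1)
state=S head=1 tape=1[2]12221__   (S,2)→(R,2,+1)
state=R head=2 tape=12[1]2221__   (R,1)→(Q,2,-1)
state=Q head=1 tape=1[2]22221__   (Q,2)→(P,_,+1)
state=P head=2 tape=1_[2]2221__   (P,2)→(T,_,-1)
state=T head=1 tape=1[_]_2221__   (T,_)→(Q,_,+1)
state=Q head=2 tape=1_[_]2221__   (Q,_)→(S,1,+1)
state=S head=3 tape=1_1[2]221__   (S,2)→(R,2,+1)
state=R head=4 tape=1_12[2]21__   (R,2)→(S,2,+1)
state=S head=5 tape=1_122[2]1__   (S,2)→(R,2,+1)
state=R head=6 tape=1_1222[1]__   (R,1)→(Q,2,-1)
state=Q head=5 tape=1_122[2]2__   (Q,2)→(P,_,+1)
state=P head=6 tape=1_122_[2]__   (P,2)→(T,_,-1)
state=T head=5 tape=1_122[_]___   (T,_)→(Q,_,+1)
state=Q head=6 tape=1_122_[_]__   (Q,_)→(S,1,+1)
state=S head=7 tape=1_122_1[_]_   (S,_)→(T,1,-1)
state=T head=6 tape=1_122_[1]1_   (T,1)→(P,_,-1)
state=P head=5 tape=1_122[_]_1_   (P,_)→(T,2,-1)
state=T head=4 tape=1_12[2]2_1_   (T,2)→(Q,1,+1)
state=Q head=5 tape=1_121[2]_1_   (Q,2)→(P,_,+1)
state=P head=6 tape=1_121_[_]1_   (P,_)→(T,2,-1)
state=T head=5 tape=1_121[_]21_   (T,_)→(Q,_,+1)
state=Q head=6 tape=1_121_[2]1_   (Q,2)→(P,_,+1)
state=P head=7 tape=1_121__[1]_   (P,1)→(R,_,+1)
state=R head=8 tape=1_121___[_]
No transition is defined for (R, _); M halts in state R.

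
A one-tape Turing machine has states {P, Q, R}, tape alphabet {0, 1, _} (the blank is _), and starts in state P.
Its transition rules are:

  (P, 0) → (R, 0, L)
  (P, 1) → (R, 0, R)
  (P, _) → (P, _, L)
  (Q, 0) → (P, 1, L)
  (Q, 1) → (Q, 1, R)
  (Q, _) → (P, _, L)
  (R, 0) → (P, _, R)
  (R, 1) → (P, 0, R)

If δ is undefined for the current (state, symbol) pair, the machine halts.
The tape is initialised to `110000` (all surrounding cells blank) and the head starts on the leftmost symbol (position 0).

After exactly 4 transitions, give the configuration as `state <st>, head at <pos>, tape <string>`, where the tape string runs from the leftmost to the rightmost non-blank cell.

state P, head at 2, tape 0_0000

P | [1]10000   read 1 → write 0, move R, go to R
R | 0[1]0000   read 1 → write 0, move R, go to P
P | 00[0]000   read 0 → write 0, move L, go to R
R | 0[0]0000   read 0 → write _, move R, go to P
P | 0_[0]000
After 4 steps: state P, head at 2, tape 0_0000.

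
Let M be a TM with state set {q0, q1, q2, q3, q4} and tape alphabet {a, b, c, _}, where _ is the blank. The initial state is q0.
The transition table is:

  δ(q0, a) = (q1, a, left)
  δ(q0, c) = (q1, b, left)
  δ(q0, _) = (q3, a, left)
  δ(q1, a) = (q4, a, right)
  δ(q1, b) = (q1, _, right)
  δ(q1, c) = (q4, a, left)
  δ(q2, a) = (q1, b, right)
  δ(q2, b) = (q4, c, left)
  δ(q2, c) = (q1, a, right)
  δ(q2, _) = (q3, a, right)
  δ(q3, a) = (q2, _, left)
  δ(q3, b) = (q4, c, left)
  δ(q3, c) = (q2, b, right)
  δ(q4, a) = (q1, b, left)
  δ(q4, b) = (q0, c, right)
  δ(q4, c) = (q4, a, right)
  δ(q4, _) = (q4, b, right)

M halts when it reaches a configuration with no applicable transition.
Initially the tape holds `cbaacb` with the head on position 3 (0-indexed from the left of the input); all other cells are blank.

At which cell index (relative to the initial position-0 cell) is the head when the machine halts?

5

q0 | cba[a]cb   read a → write a, move left, go to q1
q1 | cb[a]acb   read a → write a, move right, go to q4
q4 | cba[a]cb   read a → write b, move left, go to q1
q1 | cb[a]bcb   read a → write a, move right, go to q4
q4 | cba[b]cb   read b → write c, move right, go to q0
q0 | cbac[c]b   read c → write b, move left, go to q1
q1 | cba[c]bb   read c → write a, move left, go to q4
q4 | cb[a]abb   read a → write b, move left, go to q1
q1 | c[b]babb   read b → write _, move right, go to q1
q1 | c_[b]abb   read b → write _, move right, go to q1
q1 | c__[a]bb   read a → write a, move right, go to q4
q4 | c__a[b]b   read b → write c, move right, go to q0
q0 | c__ac[b]
At halt the head is at cell 5.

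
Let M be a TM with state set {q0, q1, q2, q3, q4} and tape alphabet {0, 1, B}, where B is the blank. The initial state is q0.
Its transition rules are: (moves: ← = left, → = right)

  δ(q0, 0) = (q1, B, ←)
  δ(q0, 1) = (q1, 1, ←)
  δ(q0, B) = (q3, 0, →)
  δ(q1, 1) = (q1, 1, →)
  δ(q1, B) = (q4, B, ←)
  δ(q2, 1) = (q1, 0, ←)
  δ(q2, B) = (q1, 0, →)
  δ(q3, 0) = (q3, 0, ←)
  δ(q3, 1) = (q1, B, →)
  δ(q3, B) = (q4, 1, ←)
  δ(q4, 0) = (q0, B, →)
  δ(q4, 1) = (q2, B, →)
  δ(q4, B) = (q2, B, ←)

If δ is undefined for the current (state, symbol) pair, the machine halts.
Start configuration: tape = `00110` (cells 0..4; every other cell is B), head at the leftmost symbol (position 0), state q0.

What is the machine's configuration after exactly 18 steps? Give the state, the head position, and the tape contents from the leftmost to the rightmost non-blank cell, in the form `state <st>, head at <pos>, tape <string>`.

state=q0 head=0 tape=BBBB[0]0110   (q0,0)→(q1,B,←)
state=q1 head=-1 tape=BBB[B]B0110   (q1,B)→(q4,B,←)
state=q4 head=-2 tape=BB[B]BB0110   (q4,B)→(q2,B,←)
state=q2 head=-3 tape=B[B]BBB0110   (q2,B)→(q1,0,→)
state=q1 head=-2 tape=B0[B]BB0110   (q1,B)→(q4,B,←)
state=q4 head=-3 tape=B[0]BBB0110   (q4,0)→(q0,B,→)
state=q0 head=-2 tape=BB[B]BB0110   (q0,B)→(q3,0,→)
state=q3 head=-1 tape=BB0[B]B0110   (q3,B)→(q4,1,←)
state=q4 head=-2 tape=BB[0]1B0110   (q4,0)→(q0,B,→)
state=q0 head=-1 tape=BBB[1]B0110   (q0,1)→(q1,1,←)
state=q1 head=-2 tape=BB[B]1B0110   (q1,B)→(q4,B,←)
state=q4 head=-3 tape=B[B]B1B0110   (q4,B)→(q2,B,←)
state=q2 head=-4 tape=[B]BB1B0110   (q2,B)→(q1,0,→)
state=q1 head=-3 tape=0[B]B1B0110   (q1,B)→(q4,B,←)
state=q4 head=-4 tape=[0]BB1B0110   (q4,0)→(q0,B,→)
state=q0 head=-3 tape=B[B]B1B0110   (q0,B)→(q3,0,→)
state=q3 head=-2 tape=B0[B]1B0110   (q3,B)→(q4,1,←)
state=q4 head=-3 tape=B[0]11B0110   (q4,0)→(q0,B,→)
state=q0 head=-2 tape=BB[1]1B0110
After 18 steps: state q0, head at -2, tape 11B0110.

state q0, head at -2, tape 11B0110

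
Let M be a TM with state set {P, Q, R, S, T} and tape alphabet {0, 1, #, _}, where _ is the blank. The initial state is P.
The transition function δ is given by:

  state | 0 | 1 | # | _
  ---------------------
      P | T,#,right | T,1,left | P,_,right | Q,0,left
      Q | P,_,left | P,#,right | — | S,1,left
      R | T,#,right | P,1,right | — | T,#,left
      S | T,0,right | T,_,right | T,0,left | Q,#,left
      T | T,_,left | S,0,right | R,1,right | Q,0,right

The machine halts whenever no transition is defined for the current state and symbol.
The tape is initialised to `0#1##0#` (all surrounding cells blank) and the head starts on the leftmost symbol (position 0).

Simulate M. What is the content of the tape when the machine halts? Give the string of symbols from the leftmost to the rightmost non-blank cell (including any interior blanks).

P | [0]#1##0#_   read 0 → write #, move right, go to T
T | #[#]1##0#_   read # → write 1, move right, go to R
R | #1[1]##0#_   read 1 → write 1, move right, go to P
P | #11[#]#0#_   read # → write _, move right, go to P
P | #11_[#]0#_   read # → write _, move right, go to P
P | #11__[0]#_   read 0 → write #, move right, go to T
T | #11__#[#]_   read # → write 1, move right, go to R
R | #11__#1[_]   read _ → write #, move left, go to T
T | #11__#[1]#   read 1 → write 0, move right, go to S
S | #11__#0[#]   read # → write 0, move left, go to T
T | #11__#[0]0   read 0 → write _, move left, go to T
T | #11__[#]_0   read # → write 1, move right, go to R
R | #11__1[_]0   read _ → write #, move left, go to T
T | #11__[1]#0   read 1 → write 0, move right, go to S
S | #11__0[#]0   read # → write 0, move left, go to T
T | #11__[0]00   read 0 → write _, move left, go to T
T | #11_[_]_00   read _ → write 0, move right, go to Q
Q | #11_0[_]00   read _ → write 1, move left, go to S
S | #11_[0]100   read 0 → write 0, move right, go to T
T | #11_0[1]00   read 1 → write 0, move right, go to S
S | #11_00[0]0   read 0 → write 0, move right, go to T
T | #11_000[0]   read 0 → write _, move left, go to T
T | #11_00[0]_   read 0 → write _, move left, go to T
T | #11_0[0]__   read 0 → write _, move left, go to T
T | #11_[0]___   read 0 → write _, move left, go to T
T | #11[_]____   read _ → write 0, move right, go to Q
Q | #110[_]___   read _ → write 1, move left, go to S
S | #11[0]1___   read 0 → write 0, move right, go to T
T | #110[1]___   read 1 → write 0, move right, go to S
S | #1100[_]__   read _ → write #, move left, go to Q
Q | #110[0]#__   read 0 → write _, move left, go to P
P | #11[0]_#__   read 0 → write #, move right, go to T
T | #11#[_]#__   read _ → write 0, move right, go to Q
Q | #11#0[#]__
The non-blank tape span at halt is #11#0#.

#11#0#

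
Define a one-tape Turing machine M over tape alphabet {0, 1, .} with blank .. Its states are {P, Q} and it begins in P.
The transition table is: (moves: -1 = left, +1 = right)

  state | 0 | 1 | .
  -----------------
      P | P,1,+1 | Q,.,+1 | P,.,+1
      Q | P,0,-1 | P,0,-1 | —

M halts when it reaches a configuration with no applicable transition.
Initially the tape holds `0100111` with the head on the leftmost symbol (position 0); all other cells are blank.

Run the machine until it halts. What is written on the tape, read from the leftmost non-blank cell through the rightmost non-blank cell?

1.11.1

state=P head=0 tape=[0]100111.   (P,0)→(P,1,+1)
state=P head=1 tape=1[1]00111.   (P,1)→(Q,.,+1)
state=Q head=2 tape=1.[0]0111.   (Q,0)→(P,0,-1)
state=P head=1 tape=1[.]00111.   (P,.)→(P,.,+1)
state=P head=2 tape=1.[0]0111.   (P,0)→(P,1,+1)
state=P head=3 tape=1.1[0]111.   (P,0)→(P,1,+1)
state=P head=4 tape=1.11[1]11.   (P,1)→(Q,.,+1)
state=Q head=5 tape=1.11.[1]1.   (Q,1)→(P,0,-1)
state=P head=4 tape=1.11[.]01.   (P,.)→(P,.,+1)
state=P head=5 tape=1.11.[0]1.   (P,0)→(P,1,+1)
state=P head=6 tape=1.11.1[1].   (P,1)→(Q,.,+1)
state=Q head=7 tape=1.11.1.[.]
The non-blank tape span at halt is 1.11.1.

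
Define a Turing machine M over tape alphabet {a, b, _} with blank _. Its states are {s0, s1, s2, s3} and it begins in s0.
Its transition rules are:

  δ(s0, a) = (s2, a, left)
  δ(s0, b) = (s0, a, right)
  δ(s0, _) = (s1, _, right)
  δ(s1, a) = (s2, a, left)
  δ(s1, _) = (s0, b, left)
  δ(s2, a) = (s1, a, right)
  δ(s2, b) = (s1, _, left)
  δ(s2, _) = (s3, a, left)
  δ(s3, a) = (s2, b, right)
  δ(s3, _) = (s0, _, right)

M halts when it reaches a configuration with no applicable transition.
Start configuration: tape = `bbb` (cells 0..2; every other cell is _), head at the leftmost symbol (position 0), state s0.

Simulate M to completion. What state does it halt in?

state=s0 head=0 tape=[b]bb__   (s0,b)→(s0,a,right)
state=s0 head=1 tape=a[b]b__   (s0,b)→(s0,a,right)
state=s0 head=2 tape=aa[b]__   (s0,b)→(s0,a,right)
state=s0 head=3 tape=aaa[_]_   (s0,_)→(s1,_,right)
state=s1 head=4 tape=aaa_[_]   (s1,_)→(s0,b,left)
state=s0 head=3 tape=aaa[_]b   (s0,_)→(s1,_,right)
state=s1 head=4 tape=aaa_[b]
No transition is defined for (s1, b); M halts in state s1.

s1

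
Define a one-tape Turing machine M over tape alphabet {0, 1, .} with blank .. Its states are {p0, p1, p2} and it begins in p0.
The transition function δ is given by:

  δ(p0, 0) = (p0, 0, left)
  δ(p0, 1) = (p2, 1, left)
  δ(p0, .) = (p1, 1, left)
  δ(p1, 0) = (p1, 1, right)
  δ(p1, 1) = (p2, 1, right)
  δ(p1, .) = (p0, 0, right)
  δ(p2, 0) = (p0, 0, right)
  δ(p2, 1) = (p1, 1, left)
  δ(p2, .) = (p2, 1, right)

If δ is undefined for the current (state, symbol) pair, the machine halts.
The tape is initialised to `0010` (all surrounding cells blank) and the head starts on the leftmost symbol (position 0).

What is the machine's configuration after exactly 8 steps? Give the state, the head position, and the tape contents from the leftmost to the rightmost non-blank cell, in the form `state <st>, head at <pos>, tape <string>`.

p0 | ..[0]010   read 0 → write 0, move left, go to p0
p0 | .[.]0010   read . → write 1, move left, go to p1
p1 | [.]10010   read . → write 0, move right, go to p0
p0 | 0[1]0010   read 1 → write 1, move left, go to p2
p2 | [0]10010   read 0 → write 0, move right, go to p0
p0 | 0[1]0010   read 1 → write 1, move left, go to p2
p2 | [0]10010   read 0 → write 0, move right, go to p0
p0 | 0[1]0010   read 1 → write 1, move left, go to p2
p2 | [0]10010
After 8 steps: state p2, head at -2, tape 010010.

state p2, head at -2, tape 010010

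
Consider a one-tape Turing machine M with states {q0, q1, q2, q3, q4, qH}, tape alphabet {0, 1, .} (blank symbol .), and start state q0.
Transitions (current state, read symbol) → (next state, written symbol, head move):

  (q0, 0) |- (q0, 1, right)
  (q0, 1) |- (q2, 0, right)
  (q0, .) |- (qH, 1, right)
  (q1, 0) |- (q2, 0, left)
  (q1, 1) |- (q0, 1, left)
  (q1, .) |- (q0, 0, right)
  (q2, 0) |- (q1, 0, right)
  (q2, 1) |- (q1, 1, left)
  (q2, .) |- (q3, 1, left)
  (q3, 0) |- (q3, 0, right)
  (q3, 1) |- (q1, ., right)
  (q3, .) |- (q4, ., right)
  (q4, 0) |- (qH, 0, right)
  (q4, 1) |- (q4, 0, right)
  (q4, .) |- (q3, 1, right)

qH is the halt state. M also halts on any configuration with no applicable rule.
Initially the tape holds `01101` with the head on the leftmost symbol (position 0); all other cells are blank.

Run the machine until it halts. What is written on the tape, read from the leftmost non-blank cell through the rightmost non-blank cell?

001010.01

state=q0 head=0 tape=.[0]1101....   (q0,0)→(q0,1,right)
state=q0 head=1 tape=.1[1]101....   (q0,1)→(q2,0,right)
state=q2 head=2 tape=.10[1]01....   (q2,1)→(q1,1,left)
state=q1 head=1 tape=.1[0]101....   (q1,0)→(q2,0,left)
state=q2 head=0 tape=.[1]0101....   (q2,1)→(q1,1,left)
state=q1 head=-1 tape=[.]10101....   (q1,.)→(q0,0,right)
state=q0 head=0 tape=0[1]0101....   (q0,1)→(q2,0,right)
state=q2 head=1 tape=00[0]101....   (q2,0)→(q1,0,right)
state=q1 head=2 tape=000[1]01....   (q1,1)→(q0,1,left)
state=q0 head=1 tape=00[0]101....   (q0,0)→(q0,1,right)
state=q0 head=2 tape=001[1]01....   (q0,1)→(q2,0,right)
state=q2 head=3 tape=0010[0]1....   (q2,0)→(q1,0,right)
state=q1 head=4 tape=00100[1]....   (q1,1)→(q0,1,left)
state=q0 head=3 tape=0010[0]1....   (q0,0)→(q0,1,right)
state=q0 head=4 tape=00101[1]....   (q0,1)→(q2,0,right)
state=q2 head=5 tape=001010[.]...   (q2,.)→(q3,1,left)
state=q3 head=4 tape=00101[0]1...   (q3,0)→(q3,0,right)
state=q3 head=5 tape=001010[1]...   (q3,1)→(q1,.,right)
state=q1 head=6 tape=001010.[.]..   (q1,.)→(q0,0,right)
state=q0 head=7 tape=001010.0[.].   (q0,.)→(qH,1,right)
state=qH head=8 tape=001010.01[.]
The non-blank tape span at halt is 001010.01.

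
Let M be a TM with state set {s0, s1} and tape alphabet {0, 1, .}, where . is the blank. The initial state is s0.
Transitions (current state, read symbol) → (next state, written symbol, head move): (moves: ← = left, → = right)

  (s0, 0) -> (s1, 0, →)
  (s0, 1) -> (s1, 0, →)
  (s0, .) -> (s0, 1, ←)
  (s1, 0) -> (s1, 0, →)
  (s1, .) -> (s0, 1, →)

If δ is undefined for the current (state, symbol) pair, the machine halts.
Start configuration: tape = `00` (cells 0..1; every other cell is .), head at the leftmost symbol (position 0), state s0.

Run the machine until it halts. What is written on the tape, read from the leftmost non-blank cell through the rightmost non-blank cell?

0001

state=s0 head=0 tape=[0]0..   (s0,0)→(s1,0,→)
state=s1 head=1 tape=0[0]..   (s1,0)→(s1,0,→)
state=s1 head=2 tape=00[.].   (s1,.)→(s0,1,→)
state=s0 head=3 tape=001[.]   (s0,.)→(s0,1,←)
state=s0 head=2 tape=00[1]1   (s0,1)→(s1,0,→)
state=s1 head=3 tape=000[1]
The non-blank tape span at halt is 0001.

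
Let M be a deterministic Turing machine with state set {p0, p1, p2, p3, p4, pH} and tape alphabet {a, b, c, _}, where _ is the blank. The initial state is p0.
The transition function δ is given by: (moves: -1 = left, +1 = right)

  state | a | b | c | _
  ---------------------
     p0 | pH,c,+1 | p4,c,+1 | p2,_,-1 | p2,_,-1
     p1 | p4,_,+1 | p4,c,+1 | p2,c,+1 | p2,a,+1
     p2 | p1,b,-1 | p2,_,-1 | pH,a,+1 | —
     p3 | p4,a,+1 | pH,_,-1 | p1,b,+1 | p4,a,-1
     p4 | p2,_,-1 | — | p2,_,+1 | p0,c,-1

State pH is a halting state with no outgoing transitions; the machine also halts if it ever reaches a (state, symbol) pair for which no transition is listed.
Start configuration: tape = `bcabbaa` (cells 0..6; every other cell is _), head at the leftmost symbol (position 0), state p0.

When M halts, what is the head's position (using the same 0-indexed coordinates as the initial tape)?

p0 | [b]cabbaa   read b → write c, move +1, go to p4
p4 | c[c]abbaa   read c → write _, move +1, go to p2
p2 | c_[a]bbaa   read a → write b, move -1, go to p1
p1 | c[_]bbbaa   read _ → write a, move +1, go to p2
p2 | ca[b]bbaa   read b → write _, move -1, go to p2
p2 | c[a]_bbaa   read a → write b, move -1, go to p1
p1 | [c]b_bbaa   read c → write c, move +1, go to p2
p2 | c[b]_bbaa   read b → write _, move -1, go to p2
p2 | [c]__bbaa   read c → write a, move +1, go to pH
pH | a[_]_bbaa
At halt the head is at cell 1.

1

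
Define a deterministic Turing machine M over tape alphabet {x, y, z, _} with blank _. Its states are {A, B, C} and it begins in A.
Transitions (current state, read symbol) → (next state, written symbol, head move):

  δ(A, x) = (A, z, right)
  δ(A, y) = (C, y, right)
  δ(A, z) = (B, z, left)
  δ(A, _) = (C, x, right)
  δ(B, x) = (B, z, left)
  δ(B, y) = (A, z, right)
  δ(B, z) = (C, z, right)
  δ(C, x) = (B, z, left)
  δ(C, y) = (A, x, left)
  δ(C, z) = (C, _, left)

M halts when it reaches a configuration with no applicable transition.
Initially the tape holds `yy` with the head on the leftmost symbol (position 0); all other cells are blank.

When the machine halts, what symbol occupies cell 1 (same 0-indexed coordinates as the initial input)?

state=A head=0 tape=_[y]y   (A,y)→(C,y,right)
state=C head=1 tape=_y[y]   (C,y)→(A,x,left)
state=A head=0 tape=_[y]x   (A,y)→(C,y,right)
state=C head=1 tape=_y[x]   (C,x)→(B,z,left)
state=B head=0 tape=_[y]z   (B,y)→(A,z,right)
state=A head=1 tape=_z[z]   (A,z)→(B,z,left)
state=B head=0 tape=_[z]z   (B,z)→(C,z,right)
state=C head=1 tape=_z[z]   (C,z)→(C,_,left)
state=C head=0 tape=_[z]_   (C,z)→(C,_,left)
state=C head=-1 tape=[_]__
Cell 1 holds _ when M halts.

_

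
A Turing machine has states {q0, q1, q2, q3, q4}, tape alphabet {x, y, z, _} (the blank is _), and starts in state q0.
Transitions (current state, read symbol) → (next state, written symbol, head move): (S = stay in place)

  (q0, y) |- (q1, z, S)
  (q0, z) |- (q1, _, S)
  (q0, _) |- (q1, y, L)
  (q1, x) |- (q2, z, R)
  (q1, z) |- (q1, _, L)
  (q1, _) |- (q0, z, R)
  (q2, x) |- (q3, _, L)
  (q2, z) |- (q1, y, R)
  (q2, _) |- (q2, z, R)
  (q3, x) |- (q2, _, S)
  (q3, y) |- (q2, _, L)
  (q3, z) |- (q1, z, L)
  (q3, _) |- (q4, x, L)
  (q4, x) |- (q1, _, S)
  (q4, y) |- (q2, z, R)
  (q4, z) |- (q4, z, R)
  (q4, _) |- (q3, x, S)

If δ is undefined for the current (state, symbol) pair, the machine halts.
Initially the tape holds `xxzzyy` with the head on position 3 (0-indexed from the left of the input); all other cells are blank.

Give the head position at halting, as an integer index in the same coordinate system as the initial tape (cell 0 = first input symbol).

q0 | xxz[z]yy   read z → write _, move S, go to q1
q1 | xxz[_]yy   read _ → write z, move R, go to q0
q0 | xxzz[y]y   read y → write z, move S, go to q1
q1 | xxzz[z]y   read z → write _, move L, go to q1
q1 | xxz[z]_y   read z → write _, move L, go to q1
q1 | xx[z]__y   read z → write _, move L, go to q1
q1 | x[x]___y   read x → write z, move R, go to q2
q2 | xz[_]__y   read _ → write z, move R, go to q2
q2 | xzz[_]_y   read _ → write z, move R, go to q2
q2 | xzzz[_]y   read _ → write z, move R, go to q2
q2 | xzzzz[y]
At halt the head is at cell 5.

5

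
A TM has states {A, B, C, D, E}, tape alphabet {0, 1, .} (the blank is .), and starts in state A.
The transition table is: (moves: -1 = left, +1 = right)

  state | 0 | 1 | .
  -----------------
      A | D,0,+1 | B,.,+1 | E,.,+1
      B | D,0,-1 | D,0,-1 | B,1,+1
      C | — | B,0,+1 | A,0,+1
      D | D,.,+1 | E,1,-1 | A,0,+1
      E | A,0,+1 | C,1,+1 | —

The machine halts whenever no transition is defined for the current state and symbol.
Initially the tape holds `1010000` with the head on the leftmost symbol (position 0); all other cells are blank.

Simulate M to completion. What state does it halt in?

state=A head=0 tape=[1]010000...   (A,1)→(B,.,+1)
state=B head=1 tape=.[0]10000...   (B,0)→(D,0,-1)
state=D head=0 tape=[.]010000...   (D,.)→(A,0,+1)
state=A head=1 tape=0[0]10000...   (A,0)→(D,0,+1)
state=D head=2 tape=00[1]0000...   (D,1)→(E,1,-1)
state=E head=1 tape=0[0]10000...   (E,0)→(A,0,+1)
state=A head=2 tape=00[1]0000...   (A,1)→(B,.,+1)
state=B head=3 tape=00.[0]000...   (B,0)→(D,0,-1)
state=D head=2 tape=00[.]0000...   (D,.)→(A,0,+1)
state=A head=3 tape=000[0]000...   (A,0)→(D,0,+1)
state=D head=4 tape=0000[0]00...   (D,0)→(D,.,+1)
state=D head=5 tape=0000.[0]0...   (D,0)→(D,.,+1)
state=D head=6 tape=0000..[0]...   (D,0)→(D,.,+1)
state=D head=7 tape=0000...[.]..   (D,.)→(A,0,+1)
state=A head=8 tape=0000...0[.].   (A,.)→(E,.,+1)
state=E head=9 tape=0000...0.[.]
No transition is defined for (E, .); M halts in state E.

E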